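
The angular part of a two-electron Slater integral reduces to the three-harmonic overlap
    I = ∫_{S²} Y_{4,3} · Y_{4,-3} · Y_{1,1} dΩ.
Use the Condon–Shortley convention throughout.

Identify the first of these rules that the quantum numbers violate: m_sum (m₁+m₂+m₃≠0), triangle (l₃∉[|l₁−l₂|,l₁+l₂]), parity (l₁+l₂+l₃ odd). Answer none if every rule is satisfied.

m₁+m₂+m₃ = 3 − 3 + 1 = 1  ✗
triangle: |4−4|=0 ≤ l₃=1 ≤ 4+4=8
parity: l₁+l₂+l₃ = 9 is odd

m_sum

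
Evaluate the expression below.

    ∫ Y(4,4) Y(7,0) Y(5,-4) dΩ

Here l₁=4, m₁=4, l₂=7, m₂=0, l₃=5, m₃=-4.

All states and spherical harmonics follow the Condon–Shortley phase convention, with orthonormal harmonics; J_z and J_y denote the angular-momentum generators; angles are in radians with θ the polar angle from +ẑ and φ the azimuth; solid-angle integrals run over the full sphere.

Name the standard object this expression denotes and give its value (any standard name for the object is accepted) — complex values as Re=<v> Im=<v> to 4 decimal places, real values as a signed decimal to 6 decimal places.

This is a Gaunt coefficient — the integral of a triple product of spherical harmonics over the sphere.
Rules hold: Σm=0, L=16 even, 3≤5≤11.
N = 9·15·11 = 1485
Δ = 6!·2!·8!/17! = 1/6126120
Racah Σ t=2..4: t=2:+1/69120 t=3:−1/20736 t=4:+1/69120 = -1/51840
⇒ 3j(4 7 5; 0 0 0)² = 280/21879, sgn +1
Racah Σ t=0..0: t=0:+1/7257600 = 1/7257600
⇒ 3j(4 7 5; 4 0 -4)² = 14/12155, sgn -1
4πI² = N·(3j₀)²·(3jₘ)² = 11760/537251
I = -1·√(0.0218892/4π) = -0.04173593

Gaunt coefficient, -0.041736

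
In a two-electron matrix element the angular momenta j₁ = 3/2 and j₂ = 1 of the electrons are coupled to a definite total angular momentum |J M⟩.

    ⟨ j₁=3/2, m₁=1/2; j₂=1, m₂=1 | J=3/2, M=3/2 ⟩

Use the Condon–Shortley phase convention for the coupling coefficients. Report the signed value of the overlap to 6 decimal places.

j₁+j₂−J=1  J+j₁−j₂=2  J−j₁+j₂=1  j₁+j₂+J+1=5
(j₁±m₁, j₂±m₂, J±M) = (2,1,2,0,3,0)
P² = 8/5
sum k=1..1:
  [1] −1/2 = -1/2
S = -1/2
C² = P²·S² = 2/5 ; C = -0.632456

−√(2/5) = -0.632456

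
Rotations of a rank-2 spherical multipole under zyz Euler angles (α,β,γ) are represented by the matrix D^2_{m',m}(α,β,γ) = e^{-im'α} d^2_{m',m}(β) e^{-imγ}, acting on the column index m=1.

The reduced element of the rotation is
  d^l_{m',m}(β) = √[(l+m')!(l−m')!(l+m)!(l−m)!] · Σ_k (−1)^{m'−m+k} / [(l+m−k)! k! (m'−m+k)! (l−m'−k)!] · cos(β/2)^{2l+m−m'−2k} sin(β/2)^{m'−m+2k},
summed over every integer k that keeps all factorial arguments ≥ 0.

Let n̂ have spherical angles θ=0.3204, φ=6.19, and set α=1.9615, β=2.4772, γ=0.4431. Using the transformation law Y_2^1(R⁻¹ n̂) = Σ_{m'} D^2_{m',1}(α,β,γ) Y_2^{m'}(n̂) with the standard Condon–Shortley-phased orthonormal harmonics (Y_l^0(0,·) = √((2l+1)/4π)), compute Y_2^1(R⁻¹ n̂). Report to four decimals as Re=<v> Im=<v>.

Re=-0.3520 Im=-0.0326

Need the full column D^2_{m',1} for m'=−2..2 at α=1.9615, β=2.4772, γ=0.4431.
cos(β/2)=0.326120, sin(β/2)=0.945328
d^2_{-2,1}: single k=3 term ⇒ +0.551005;  D = -0.519773-0.182874i
d^2_{-1,1}: k∈[2..3] ⇒ +0.285129 -0.798603 = -0.513473;  D = -0.026892-0.512769i
d^2_{0,1}: k∈[1..2] ⇒ +0.080314 -0.674841 = -0.594527;  D = -0.537111+0.254899i
d^2_{1,1}: k∈[0..1] ⇒ +0.011311 -0.285129 = -0.273818;  D = +0.202760+0.184023i
d^2_{2,1}: single k=0 term ⇒ -0.065576;  D = +0.022257-0.061683i
Y_2^{m'}(θ=0.3204,φ=6.19) and Σ D·Y over m':
  (-0.5198-0.1829i)·(+0.0377+0.0071i)  (-0.0269-0.5128i)·(+0.2299+0.0215i)  (-0.5371+0.2549i)·(+0.5369+0.0000i)  (+0.2028+0.1840i)·(-0.2299+0.0215i)  (+0.0223-0.0617i)·(+0.0377-0.0071i)
Y_2^1(R⁻¹ n̂) = -0.352003-0.032625i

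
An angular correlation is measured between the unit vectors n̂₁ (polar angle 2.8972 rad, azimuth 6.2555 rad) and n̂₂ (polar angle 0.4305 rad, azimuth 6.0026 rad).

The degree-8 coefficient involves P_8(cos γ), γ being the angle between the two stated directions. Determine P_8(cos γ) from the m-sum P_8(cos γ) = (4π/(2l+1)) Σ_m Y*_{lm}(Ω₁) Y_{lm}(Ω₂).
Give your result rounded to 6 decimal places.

Addition theorem: P_8(cos γ) = (4π/17) Σ_m Y*_{lm}(Ω₁) Y_{lm}(Ω₂), m = −8…8:
  [-8]  conj(Y_{8,-8})(Ω₁) = 0.00001 - 0.00000j ; Y_{8,-8}(Ω₂) = -0.00030 + 0.00037j ; Δ = -0.00000 + 0.00000j
  [-7]  conj(Y_{8,-7})(Ω₁) = -0.00010 + 0.00002j ; Y_{8,-7}(Ω₂) = -0.00158 + 0.00382j ; Δ = 0.00000 - 0.00000j
  [-6]  conj(Y_{8,-6})(Ω₁) = 0.00098 - 0.00016j ; Y_{8,-6}(Ω₂) = -0.00255 + 0.02250j ; Δ = 0.00000 + 0.00002j
  [-5]  conj(Y_{8,-5})(Ω₁) = -0.00721 + 0.00100j ; Y_{8,-5}(Ω₂) = 0.01467 + 0.08658j ; Δ = -0.00019 - 0.00061j
  [-4]  conj(Y_{8,-4})(Ω₁) = 0.03934 - 0.00437j ; Y_{8,-4}(Ω₂) = 0.10615 + 0.22061j ; Δ = 0.00514 + 0.00821j
  [-3]  conj(Y_{8,-3})(Ω₁) = -0.15661 + 0.01304j ; Y_{8,-3}(Ω₂) = 0.31232 + 0.34967j ; Δ = -0.05347 - 0.05069j
  [-2]  conj(Y_{8,-2})(Ω₁) = 0.42703 - 0.02367j ; Y_{8,-2}(Ω₂) = 0.44075 + 0.27705j ; Δ = 0.19477 + 0.10787j
  [-1]  conj(Y_{8,-1})(Ω₁) = -0.66707 + 0.01847j ; Y_{8,-1}(Ω₂) = 0.08334 + 0.02402j ; Δ = -0.05603 - 0.01448j
  [+0]  conj(Y_{8,0})(Ω₁) = 0.20903 + 0.00000j ; Y_{8,0}(Ω₂) = -0.46880 + 0.00000j ; Δ = -0.09799 + 0.00000j
  [+1]  conj(Y_{8,1})(Ω₁) = 0.66707 + 0.01847j ; Y_{8,1}(Ω₂) = -0.08334 + 0.02402j ; Δ = -0.05603 + 0.01448j
  [+2]  conj(Y_{8,2})(Ω₁) = 0.42703 + 0.02367j ; Y_{8,2}(Ω₂) = 0.44075 - 0.27705j ; Δ = 0.19477 - 0.10787j
  [+3]  conj(Y_{8,3})(Ω₁) = 0.15661 + 0.01304j ; Y_{8,3}(Ω₂) = -0.31232 + 0.34967j ; Δ = -0.05347 + 0.05069j
  [+4]  conj(Y_{8,4})(Ω₁) = 0.03934 + 0.00437j ; Y_{8,4}(Ω₂) = 0.10615 - 0.22061j ; Δ = 0.00514 - 0.00821j
  [+5]  conj(Y_{8,5})(Ω₁) = 0.00721 + 0.00100j ; Y_{8,5}(Ω₂) = -0.01467 + 0.08658j ; Δ = -0.00019 + 0.00061j
  [+6]  conj(Y_{8,6})(Ω₁) = 0.00098 + 0.00016j ; Y_{8,6}(Ω₂) = -0.00255 - 0.02250j ; Δ = 0.00000 - 0.00002j
  [+7]  conj(Y_{8,7})(Ω₁) = 0.00010 + 0.00002j ; Y_{8,7}(Ω₂) = 0.00158 + 0.00382j ; Δ = 0.00000 + 0.00000j
  [+8]  conj(Y_{8,8})(Ω₁) = 0.00001 + 0.00000j ; Y_{8,8}(Ω₂) = -0.00030 - 0.00037j ; Δ = -0.00000 - 0.00000j
Σ over m = 0.08243 - 0.00000j; ×(4π/17) → 0.06093 - 0.00000j. Real part: 0.060932

0.060932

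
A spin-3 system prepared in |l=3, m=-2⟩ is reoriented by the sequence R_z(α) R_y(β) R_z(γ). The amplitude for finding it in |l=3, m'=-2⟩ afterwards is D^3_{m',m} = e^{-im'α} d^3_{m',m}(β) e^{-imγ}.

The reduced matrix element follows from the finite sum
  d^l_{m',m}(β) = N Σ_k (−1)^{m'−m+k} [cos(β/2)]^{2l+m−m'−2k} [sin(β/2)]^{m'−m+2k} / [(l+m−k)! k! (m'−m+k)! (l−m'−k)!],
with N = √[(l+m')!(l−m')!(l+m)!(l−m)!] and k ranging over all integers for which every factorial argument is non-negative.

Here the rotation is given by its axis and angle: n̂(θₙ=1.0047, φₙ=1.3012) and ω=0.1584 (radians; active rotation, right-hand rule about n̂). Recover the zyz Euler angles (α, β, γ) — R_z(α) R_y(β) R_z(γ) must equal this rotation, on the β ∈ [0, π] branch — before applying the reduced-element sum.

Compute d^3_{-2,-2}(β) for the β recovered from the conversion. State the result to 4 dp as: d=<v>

Axis–angle → zyz. n̂ = (sinθₙcosφₙ, sinθₙsinφₙ, cosθₙ) = (+0.224793, +0.813515, +0.536341), ω = 0.1584.
R = I cosω + sinω [n̂]ₓ + (1−cosω) n̂n̂ᵀ gives
  R = [+0.988114, -0.082312, +0.129832; +0.086891, +0.995766, -0.029996; -0.126813, +0.040921, +0.991082]
β = atan2(√(R₁₃²+R₂₃²), R₃₃) = 0.133650; α = atan2(R₂₃, R₁₃) mod 2π = 6.056131; γ = atan2(R₃₂, −R₃₁) mod 2π = 0.312138
d^3_{-2,-2}(β=0.1336) via the finite sum:
With c≡cos(β/2)=0.997768 and s≡sin(β/2)=0.066775, N=[1·120·1·120]^{1/2}=120.000000
Admissible k: 0..1 (factorial args all ≥0)
  k=0: (−1)^0·120.0000/(120)·0.9978^6·0.0668^0 = +0.986683
  k=1: (−1)^1·120.0000/(24)·0.9978^4·0.0668^2 = -0.022096
d^3_{-2,-2}(0.1336) = +0.986683 -0.022096 = +0.964587

d=0.9646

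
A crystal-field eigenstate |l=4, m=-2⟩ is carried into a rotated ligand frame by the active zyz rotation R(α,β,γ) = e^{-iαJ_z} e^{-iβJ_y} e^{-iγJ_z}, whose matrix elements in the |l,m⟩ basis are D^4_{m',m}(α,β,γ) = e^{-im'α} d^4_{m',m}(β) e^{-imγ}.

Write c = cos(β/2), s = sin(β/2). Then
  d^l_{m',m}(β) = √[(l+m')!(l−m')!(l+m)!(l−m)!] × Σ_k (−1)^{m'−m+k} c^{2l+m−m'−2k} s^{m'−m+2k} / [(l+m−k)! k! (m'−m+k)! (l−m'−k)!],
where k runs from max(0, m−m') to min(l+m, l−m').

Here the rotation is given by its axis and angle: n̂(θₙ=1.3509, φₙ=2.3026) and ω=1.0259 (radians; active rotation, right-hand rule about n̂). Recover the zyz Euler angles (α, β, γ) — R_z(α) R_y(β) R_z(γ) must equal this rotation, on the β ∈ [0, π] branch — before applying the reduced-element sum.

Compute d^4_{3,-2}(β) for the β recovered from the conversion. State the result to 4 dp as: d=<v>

Axis–angle → zyz. n̂ = (sinθₙcosφₙ, sinθₙsinφₙ, cosθₙ) = (-0.652122, +0.726056, +0.218128), ω = 1.0259.
R = I cosω + sinω [n̂]ₓ + (1−cosω) n̂n̂ᵀ gives
  R = [+0.723166, -0.414599, +0.552393; -0.041521, +0.772245, +0.633966; -0.689425, -0.481399, +0.541247]
β = atan2(√(R₁₃²+R₂₃²), R₃₃) = 0.998877; α = atan2(R₂₃, R₁₃) mod 2π = 0.854049; γ = atan2(R₃₂, −R₃₁) mod 2π = 5.673627
d^4_{3,-2}(β=0.9989) via the finite sum:
Half-angle: c=0.877852, s=0.478932. N=√(5040·1·2·720)=2693.993318
Admissible k: 0..1 (factorial args all ≥0)
  k=0: (−1)^5·2693.9933/(240)·0.8779^3·0.4789^5 = -0.191346
  k=1: (−1)^6·2693.9933/(720)·0.8779^1·0.4789^7 = +0.018985
d^4_{3,-2}(0.9989) = -0.191346 +0.018985 = -0.172362

d=-0.1724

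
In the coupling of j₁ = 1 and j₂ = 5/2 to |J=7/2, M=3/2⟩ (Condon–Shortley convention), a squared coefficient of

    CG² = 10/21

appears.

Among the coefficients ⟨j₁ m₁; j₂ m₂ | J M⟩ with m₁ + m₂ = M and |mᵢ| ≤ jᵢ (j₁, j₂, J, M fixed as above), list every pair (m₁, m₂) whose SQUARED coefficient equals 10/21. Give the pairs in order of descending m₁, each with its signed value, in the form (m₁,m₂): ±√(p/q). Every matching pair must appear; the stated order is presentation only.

(1,1/2): +√(10/21); (0,3/2): +√(10/21)

Admissible pairs with m₁+m₂ = M = 3/2: (-1,5/2), (0,3/2), (1,1/2)
  (m₁,m₂)=(1,1/2): CG² = 10/21, CG = +√(10/21)   ← matches the target
  (m₁,m₂)=(0,3/2): CG² = 10/21, CG = +√(10/21)   ← matches the target
  (m₁,m₂)=(-1,5/2): CG² = 1/21, CG = +√(1/21)
Pairs with CG² = 10/21: (1,1/2): +√(10/21); (0,3/2): +√(10/21)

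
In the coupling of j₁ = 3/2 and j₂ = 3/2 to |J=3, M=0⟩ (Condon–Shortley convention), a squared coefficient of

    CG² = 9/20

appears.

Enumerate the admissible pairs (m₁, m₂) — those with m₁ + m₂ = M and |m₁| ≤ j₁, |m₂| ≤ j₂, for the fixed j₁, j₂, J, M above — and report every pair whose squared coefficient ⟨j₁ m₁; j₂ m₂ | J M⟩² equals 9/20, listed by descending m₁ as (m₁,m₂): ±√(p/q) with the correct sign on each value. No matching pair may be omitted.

Admissible pairs with m₁+m₂ = M = 0: (-3/2,3/2), (-1/2,1/2), (1/2,-1/2), (3/2,-3/2)
  (m₁,m₂)=(3/2,-3/2): CG² = 1/20, CG = +√(1/20)
  (m₁,m₂)=(1/2,-1/2): CG² = 9/20, CG = +√(9/20)   ← matches the target
  (m₁,m₂)=(-1/2,1/2): CG² = 9/20, CG = +√(9/20)   ← matches the target
  (m₁,m₂)=(-3/2,3/2): CG² = 1/20, CG = +√(1/20)
Pairs with CG² = 9/20: (1/2,-1/2): +√(9/20); (-1/2,1/2): +√(9/20)

(1/2,-1/2): +√(9/20); (-1/2,1/2): +√(9/20)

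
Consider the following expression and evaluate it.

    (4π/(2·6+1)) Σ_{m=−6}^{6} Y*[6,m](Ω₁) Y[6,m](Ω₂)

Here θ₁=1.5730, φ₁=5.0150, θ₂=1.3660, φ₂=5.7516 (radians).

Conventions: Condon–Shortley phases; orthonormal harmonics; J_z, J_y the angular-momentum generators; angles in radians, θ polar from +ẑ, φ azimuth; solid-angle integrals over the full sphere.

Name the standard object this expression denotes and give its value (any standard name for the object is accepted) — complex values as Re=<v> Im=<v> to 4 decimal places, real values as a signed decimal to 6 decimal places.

This sum is the spherical-harmonic addition theorem: it equals the Legendre polynomial P_l(cos γ) of the angle γ between the two directions.
Summing Y*_{l m}(θ₁,φ₁)·Y_{l m}(θ₂,φ₂) over m ∈ [−6, 6]; prefactor 4π/(2·6+1) = 0.966644:
  m=-6: Y*=0.11711 - 0.46867j  Y=-0.42510 - 0.02039j  product -0.05934 + 0.19684j
  m=-5: Y*=-0.00368 + 0.00021j  Y=-0.27110 + 0.14240j  product 0.00097 - 0.00058j
  m=-4: Y*=-0.12579 - 0.33385j  Y=0.09425 - 0.15184j  product -0.06255 - 0.01237j
  m=-3: Y*=-0.00339 + 0.00265j  Y=0.00758 - 0.31636j  product 0.00081 + 0.00109j
  m=-2: Y*=-0.26782 - 0.18529j  Y=0.04735 + 0.08513j  product 0.00309 - 0.03157j
  m=-1: Y*=-0.00135 + 0.00433j  Y=0.26981 + 0.15866j  product -0.00105 + 0.00095j
  m=+0: Y*=-0.31781 + 0.00000j  Y=-0.07500 + 0.00000j  product 0.02384 + 0.00000j
  m=+1: Y*=0.00135 + 0.00433j  Y=-0.26981 + 0.15866j  product -0.00105 - 0.00095j
  m=+2: Y*=-0.26782 + 0.18529j  Y=0.04735 - 0.08513j  product 0.00309 + 0.03157j
  m=+3: Y*=0.00339 + 0.00265j  Y=-0.00758 - 0.31636j  product 0.00081 - 0.00109j
  m=+4: Y*=-0.12579 + 0.33385j  Y=0.09425 + 0.15184j  product -0.06255 + 0.01237j
  m=+5: Y*=0.00368 + 0.00021j  Y=0.27110 + 0.14240j  product 0.00097 + 0.00058j
  m=+6: Y*=0.11711 + 0.46867j  Y=-0.42510 + 0.02039j  product -0.05934 - 0.19684j
Σ over m = -0.21230 + 0.00000j; ×(4π/13) → -0.20522 + 0.00000j. Real part: -0.205215

Legendre polynomial (addition theorem), -0.205215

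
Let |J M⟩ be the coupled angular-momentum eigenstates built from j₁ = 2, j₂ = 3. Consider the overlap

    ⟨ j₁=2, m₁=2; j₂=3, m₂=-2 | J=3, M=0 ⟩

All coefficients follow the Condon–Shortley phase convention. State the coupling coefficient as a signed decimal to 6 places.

+√(1/3) = +0.577350

j₁+j₂−J=2  J+j₁−j₂=2  J−j₁+j₂=4  j₁+j₂+J+1=9
(j₁±m₁, j₂±m₂, J±M) = (4,0,1,5,3,3)
P² = 192
sum k=0..0:
  [0] +1/24 = 1/24
S = 1/24
C² = P²·S² = 1/3 ; C = +0.577350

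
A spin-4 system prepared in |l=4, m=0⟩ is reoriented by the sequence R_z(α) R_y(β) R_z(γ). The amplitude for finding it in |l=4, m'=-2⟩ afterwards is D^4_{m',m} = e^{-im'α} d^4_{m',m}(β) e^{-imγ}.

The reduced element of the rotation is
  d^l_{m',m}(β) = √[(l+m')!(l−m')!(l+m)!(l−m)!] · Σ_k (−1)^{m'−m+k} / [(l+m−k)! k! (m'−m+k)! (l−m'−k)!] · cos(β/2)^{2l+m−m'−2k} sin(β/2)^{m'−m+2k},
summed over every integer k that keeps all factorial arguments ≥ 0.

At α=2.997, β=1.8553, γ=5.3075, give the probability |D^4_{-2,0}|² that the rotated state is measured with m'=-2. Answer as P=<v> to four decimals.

P=0.0267

First d^4_{-2,0}(β=1.8553), then the phase factors e^{-i(-2)α} and e^{-i(0)γ}:
With c≡cos(β/2)=0.599716 and s≡sin(β/2)=0.800213, N=[2·720·24·24]^{1/2}=910.735966
Admissible k: 2..4 (factorial args all ≥0)
  k=2: (−1)^0·910.7360/(96)·0.5997^6·0.8002^2 = +0.282622
  k=3: (−1)^1·910.7360/(36)·0.5997^4·0.8002^4 = -1.341822
  k=4: (−1)^2·910.7360/(96)·0.5997^2·0.8002^6 = +0.895872
d^4_{-2,0}(1.8553) = +0.282622 -1.341822 +0.895872 = -0.163328
|D^4_{-2,0}|² = |d^4_{-2,0}(β)|² = (-0.163328)² = 0.026676 (the z-rotation phases have unit modulus)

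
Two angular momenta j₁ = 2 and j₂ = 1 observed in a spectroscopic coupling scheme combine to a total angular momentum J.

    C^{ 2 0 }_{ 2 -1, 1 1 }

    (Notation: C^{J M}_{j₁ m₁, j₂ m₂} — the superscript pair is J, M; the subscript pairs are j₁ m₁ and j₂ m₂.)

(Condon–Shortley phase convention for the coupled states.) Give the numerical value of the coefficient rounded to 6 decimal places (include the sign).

-0.707107  (= −√(1/2))

√[5·1!3!1!/6! · 1!3!2!0!2!2!] = √(2)
  +(−1)^1/∏(1,0,2,1,1,0)! = -1/2  (running -1/2)
⟨..|..⟩ = √(2)·(-1/2) = -0.707107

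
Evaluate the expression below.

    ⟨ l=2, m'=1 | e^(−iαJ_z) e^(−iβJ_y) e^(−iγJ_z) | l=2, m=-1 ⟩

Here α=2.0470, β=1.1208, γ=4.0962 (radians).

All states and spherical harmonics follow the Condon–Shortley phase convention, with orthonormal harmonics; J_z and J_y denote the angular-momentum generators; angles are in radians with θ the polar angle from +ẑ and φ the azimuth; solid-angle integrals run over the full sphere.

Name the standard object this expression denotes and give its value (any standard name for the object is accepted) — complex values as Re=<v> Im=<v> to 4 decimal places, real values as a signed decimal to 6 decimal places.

This is a Wigner D-matrix element — the rotation-matrix element ⟨l m'| R(α,β,γ) |l m⟩ in the angular-momentum basis.
D^2_{1,-1}(2.0470,1.1208,4.0962) = e^{-i·1·2.0470}·d^2_{1,-1}(1.1208)·e^{-i·-1·4.0962}. Compute d first:
With c≡cos(β/2)=0.847043 and s≡sin(β/2)=0.531525, N=[6·1·1·6]^{1/2}=6.000000
Admissible k: 0..1 (factorial args all ≥0)
  k=0: (−1)^2·6.0000/(2)·0.8470^2·0.5315^2 = +0.608106
  k=1: (−1)^3·6.0000/(6)·0.8470^0·0.5315^4 = -0.079817
d^2_{1,-1}(1.1208) = +0.608106 -0.079817 = +0.528289
Attach z-rotation phases: D = e^{-i(1)(2.0470)}·(+0.528289)·e^{-i(-1)(4.0962)} = -0.243205+0.468978i

Wigner D-matrix element, Re=-0.2432 Im=0.4690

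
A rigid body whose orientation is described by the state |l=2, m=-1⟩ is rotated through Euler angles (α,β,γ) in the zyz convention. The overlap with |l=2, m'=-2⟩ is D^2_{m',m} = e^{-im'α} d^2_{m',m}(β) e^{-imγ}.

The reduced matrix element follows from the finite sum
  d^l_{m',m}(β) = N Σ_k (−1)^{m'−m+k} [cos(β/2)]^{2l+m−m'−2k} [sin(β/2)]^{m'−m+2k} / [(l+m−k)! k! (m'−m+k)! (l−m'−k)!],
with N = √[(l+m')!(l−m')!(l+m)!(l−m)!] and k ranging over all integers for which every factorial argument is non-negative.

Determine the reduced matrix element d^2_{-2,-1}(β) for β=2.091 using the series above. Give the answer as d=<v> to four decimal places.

d^2_{-2,-1}(β=2.0910) via the finite sum:
With c≡cos(β/2)=0.501469 and s≡sin(β/2)=0.865175, N=[1·24·1·6]^{1/2}=12.000000
k: max(0,(-1)−(-2))=1 … min(2+(-1),2−(-2))=1
  k=1: (−1)^0·12.0000/(6)·0.5015^3·0.8652^1 = +0.218206
d^2_{-2,-1}(2.0910) = +0.218206

d=0.2182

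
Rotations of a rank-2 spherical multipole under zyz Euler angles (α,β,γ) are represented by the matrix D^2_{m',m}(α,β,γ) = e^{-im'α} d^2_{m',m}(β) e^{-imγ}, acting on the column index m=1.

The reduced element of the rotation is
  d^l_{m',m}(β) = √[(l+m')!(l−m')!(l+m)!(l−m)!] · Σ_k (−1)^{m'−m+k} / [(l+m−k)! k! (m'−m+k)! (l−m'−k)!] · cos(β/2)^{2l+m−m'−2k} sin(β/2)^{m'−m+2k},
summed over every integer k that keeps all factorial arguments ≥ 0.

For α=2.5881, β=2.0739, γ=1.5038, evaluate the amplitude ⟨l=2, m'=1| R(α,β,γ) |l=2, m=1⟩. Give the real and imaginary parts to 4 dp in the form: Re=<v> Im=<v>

Re=0.2957 Im=-0.4138

First d^2_{1,1}(β=2.0739), then the phase factors e^{-i(1)α} and e^{-i(1)γ}:
c=cos(2.073900/2)=0.508848, s=sin(2.073900/2)=0.860856; N=√[6·1·6·1]=6.000000
k∈{0,1} keeps every argument non-negative
  k=0: (−1)^0·6.0000/(6)·0.5088^4·0.8609^0 = +0.067043
  k=1: (−1)^1·6.0000/(2)·0.5088^2·0.8609^2 = -0.575651
d^2_{1,1}(2.0739) = +0.067043 -0.575651 = -0.508608
D = (-0.850694-0.525662i)·(-0.508608)·(+0.066946-0.997757i) = +0.295721-0.413800i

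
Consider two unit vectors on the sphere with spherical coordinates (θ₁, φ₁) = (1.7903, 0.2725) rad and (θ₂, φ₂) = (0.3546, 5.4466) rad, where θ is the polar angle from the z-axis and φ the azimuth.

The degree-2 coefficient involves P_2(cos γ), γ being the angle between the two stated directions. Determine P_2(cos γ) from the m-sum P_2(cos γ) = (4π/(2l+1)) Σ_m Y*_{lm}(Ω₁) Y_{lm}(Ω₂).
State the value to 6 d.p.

-0.495750

Term-by-term m-sum for l=2 (normalisation 4π/5 = 2.513274):
  m=-2: (0.314652, 0.190757) × (-0.004759, 0.046325) = (-0.010334, 0.013668)  (running Σ = (-0.010334, 0.013668))
  m=-1: (-0.158124, -0.044188) × (0.168540, 0.186742) = (-0.018399, -0.036976)  (running Σ = (-0.028733, -0.023308))
  m=0: (-0.270531, -0.000000) × (0.516714, 0.000000) = (-0.139787, -0.000000)  (running Σ = (-0.168520, -0.023308))
  m=1: (0.158124, -0.044188) × (-0.168540, 0.186742) = (-0.018399, 0.036976)  (running Σ = (-0.186918, 0.013668))
  m=2: (0.314652, -0.190757) × (-0.004759, -0.046325) = (-0.010334, -0.013668)  (running Σ = (-0.197252, 0.000000))
Total Σ_m = (-0.197252, 0.000000). Multiply by 2.513274: (-0.495750, 0.000000). P_2(cos γ) = -0.495750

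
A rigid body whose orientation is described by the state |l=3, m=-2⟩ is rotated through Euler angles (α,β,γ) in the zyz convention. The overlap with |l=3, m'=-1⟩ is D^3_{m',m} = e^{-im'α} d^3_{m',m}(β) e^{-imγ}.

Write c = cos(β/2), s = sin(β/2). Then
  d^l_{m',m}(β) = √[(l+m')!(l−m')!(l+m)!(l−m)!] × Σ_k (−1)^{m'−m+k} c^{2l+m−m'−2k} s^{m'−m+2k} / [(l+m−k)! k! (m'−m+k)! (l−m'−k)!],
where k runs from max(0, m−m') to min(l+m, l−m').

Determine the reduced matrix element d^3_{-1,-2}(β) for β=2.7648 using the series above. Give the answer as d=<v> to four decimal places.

d=0.0387

d^3_{-1,-2}(β=2.7648) via the finite sum:
Half-angle: c=0.187284, s=0.982306. N=√(2·24·1·120)=75.894664
k∈{0,1} keeps every argument non-negative
  k=0: (−1)^1·75.8947/(24)·0.1873^5·0.9823^1 = -0.000716
  k=1: (−1)^2·75.8947/(12)·0.1873^3·0.9823^3 = +0.039380
d^3_{-1,-2}(2.7648) = -0.000716 +0.039380 = +0.038664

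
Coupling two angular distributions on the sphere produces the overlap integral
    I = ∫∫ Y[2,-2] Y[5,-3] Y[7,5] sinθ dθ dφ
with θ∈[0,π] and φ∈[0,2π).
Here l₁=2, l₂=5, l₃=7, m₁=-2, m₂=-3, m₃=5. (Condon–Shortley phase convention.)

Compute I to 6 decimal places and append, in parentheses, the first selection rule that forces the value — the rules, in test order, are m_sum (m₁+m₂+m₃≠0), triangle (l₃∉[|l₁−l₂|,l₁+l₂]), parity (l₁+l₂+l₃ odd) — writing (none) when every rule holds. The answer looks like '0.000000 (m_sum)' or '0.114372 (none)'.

Checks pass: Σm=0; 14 even; l₃=7∈[3,7].
(2·2+1)(2·5+1)(2·7+1) = 825
Δ: 0! 4! 10! / 15! → 1/15015
sum: t=0:+1/57600 = 1/57600
3j²(2 5 7; 0 0 0) = Δ·Π!·Σ² = 21/715  (sign -1)
sum: t=0:+1/1935360 = 1/1935360
3j²(2 5 7; -2 -3 5) = Δ·Π!·Σ² = 3/91  (sign +1)
combine: 4πI² = 825·21/715·3/91 = 135/169
take √, sign -1: I = -0.25212656
No selection rule forces the value: the integral is nonzero (none).

-0.252127 (none)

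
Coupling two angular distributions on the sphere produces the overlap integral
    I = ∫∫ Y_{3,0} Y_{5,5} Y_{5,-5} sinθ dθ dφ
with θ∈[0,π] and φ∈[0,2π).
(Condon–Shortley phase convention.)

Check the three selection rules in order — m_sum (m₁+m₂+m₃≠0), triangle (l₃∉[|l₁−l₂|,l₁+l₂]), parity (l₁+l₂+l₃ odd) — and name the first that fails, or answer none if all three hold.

m₁+m₂+m₃ = 0 + 5 − 5 = 0  ✓
triangle: |3−5|=2 ≤ l₃=5 ≤ 3+5=8  ✓
parity: l₁+l₂+l₃ = 13 is odd  ✗

parity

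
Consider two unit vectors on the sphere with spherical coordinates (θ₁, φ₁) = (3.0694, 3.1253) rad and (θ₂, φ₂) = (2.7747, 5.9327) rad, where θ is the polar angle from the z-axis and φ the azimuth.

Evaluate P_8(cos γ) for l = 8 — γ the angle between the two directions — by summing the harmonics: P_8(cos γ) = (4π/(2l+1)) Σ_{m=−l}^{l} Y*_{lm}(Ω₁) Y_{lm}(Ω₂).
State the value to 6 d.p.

-0.405937

Summing Y*_{l m}(θ₁,φ₁)·Y_{l m}(θ₂,φ₂) over m ∈ [−8, 8]; prefactor 4π/(2·8+1) = 0.739198:
  m=-8: (0.00000 - 0.00000j) × (-0.00013 + 0.00005j) = -0.00000 + 0.00000j  (running Σ = -0.00000 + 0.00000j)
  m=-7: (0.00000 - 0.00000j) × (0.00114 - 0.00093j) = 0.00000 - 0.00000j  (running Σ = 0.00000 - 0.00000j)
  m=-6: (0.00000 - 0.00000j) × (-0.00491 + 0.00834j) = -0.00000 + 0.00000j  (running Σ = -0.00000 + 0.00000j)
  m=-5: (0.00002 - 0.00000j) × (0.00820 - 0.04465j) = 0.00000 - 0.00000j  (running Σ = 0.00000 - 0.00000j)
  m=-4: (0.00036 - 0.00002j) × (0.02607 + 0.15292j) = 0.00001 + 0.00005j  (running Σ = 0.00001 + 0.00005j)
  m=-3: (0.00514 - 0.00025j) × (-0.18593 - 0.32524j) = -0.00104 - 0.00162j  (running Σ = -0.00102 - 0.00157j)
  m=-2: (0.05215 - 0.00170j) × (0.43720 + 0.36897j) = 0.02343 + 0.01850j  (running Σ = 0.02240 + 0.01693j)
  m=-1: (0.33990 - 0.00554j) × (-0.32679 - 0.11947j) = -0.11174 - 0.03880j  (running Σ = -0.08933 - 0.02187j)
  m=0: (1.05650 + 0.00000j) × (-0.35067 + 0.00000j) = -0.37049 + 0.00000j  (running Σ = -0.45982 - 0.02187j)
  m=1: (-0.33990 - 0.00554j) × (0.32679 - 0.11947j) = -0.11174 + 0.03880j  (running Σ = -0.57156 + 0.01693j)
  m=2: (0.05215 + 0.00170j) × (0.43720 - 0.36897j) = 0.02343 - 0.01850j  (running Σ = -0.54813 - 0.00157j)
  m=3: (-0.00514 - 0.00025j) × (0.18593 - 0.32524j) = -0.00104 + 0.00162j  (running Σ = -0.54917 + 0.00005j)
  m=4: (0.00036 + 0.00002j) × (0.02607 - 0.15292j) = 0.00001 - 0.00005j  (running Σ = -0.54916 - 0.00000j)
  m=5: (-0.00002 - 0.00000j) × (-0.00820 - 0.04465j) = 0.00000 + 0.00000j  (running Σ = -0.54916 + 0.00000j)
  m=6: (0.00000 + 0.00000j) × (-0.00491 - 0.00834j) = -0.00000 - 0.00000j  (running Σ = -0.54916 - 0.00000j)
  m=7: (-0.00000 - 0.00000j) × (-0.00114 - 0.00093j) = 0.00000 + 0.00000j  (running Σ = -0.54916 + 0.00000j)
  m=8: (0.00000 + 0.00000j) × (-0.00013 - 0.00005j) = -0.00000 - 0.00000j  (running Σ = -0.54916 + 0.00000j)
Σ over m = -0.54916 + 0.00000j; ×(4π/17) → -0.40594 + 0.00000j. Real part: -0.405937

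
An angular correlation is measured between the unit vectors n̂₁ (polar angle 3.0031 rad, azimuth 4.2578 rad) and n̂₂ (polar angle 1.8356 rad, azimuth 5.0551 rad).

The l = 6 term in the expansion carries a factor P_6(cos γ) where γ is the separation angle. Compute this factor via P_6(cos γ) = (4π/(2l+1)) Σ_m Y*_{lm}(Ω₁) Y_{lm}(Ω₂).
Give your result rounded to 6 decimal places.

0.226332

Expand P_6 via completeness: Σ_{m} conj(Y_{6,m}) at Ω₁ times Y_{6,m} at Ω₂ —
  [-6]  conj(Y_{6,-6})(Ω₁) = +0.000003+0.000001i ; Y_{6,-6}(Ω₂) = +0.182197+0.345344i ; Δ = +0.000000+0.000001i
  [-5]  conj(Y_{6,-5})(Ω₁) = +0.000063-0.000054i ; Y_{6,-5}(Ω₂) = -0.363053+0.052184i ; Δ = -0.000020+0.000023i
  [-4]  conj(Y_{6,-4})(Ω₁) = -0.000311-0.001230i ; Y_{6,-4}(Ω₂) = -0.015159+0.074800i ; Δ = +0.000097-0.000005i
  [-3]  conj(Y_{6,-3})(Ω₁) = -0.012941-0.002718i ; Y_{6,-3}(Ω₂) = -0.294857-0.177815i ; Δ = +0.003332+0.003102i
  [-2]  conj(Y_{6,-2})(Ω₁) = -0.057575+0.073937i ; Y_{6,-2}(Ω₂) = +0.018347-0.015002i ; Δ = +0.000053+0.002220i
  [-1]  conj(Y_{6,-1})(Ω₁) = +0.181196+0.370750i ; Y_{6,-1}(Ω₂) = -0.108403-0.303830i ; Δ = +0.093003-0.095243i
  [+0]  conj(Y_{6,0})(Ω₁) = +0.822202-0.000000i ; Y_{6,0}(Ω₂) = +0.050125+0.000000i ; Δ = +0.041213+0.000000i
  [+1]  conj(Y_{6,1})(Ω₁) = -0.181196+0.370750i ; Y_{6,1}(Ω₂) = +0.108403-0.303830i ; Δ = +0.093003+0.095243i
  [+2]  conj(Y_{6,2})(Ω₁) = -0.057575-0.073937i ; Y_{6,2}(Ω₂) = +0.018347+0.015002i ; Δ = +0.000053-0.002220i
  [+3]  conj(Y_{6,3})(Ω₁) = +0.012941-0.002718i ; Y_{6,3}(Ω₂) = +0.294857-0.177815i ; Δ = +0.003332-0.003102i
  [+4]  conj(Y_{6,4})(Ω₁) = -0.000311+0.001230i ; Y_{6,4}(Ω₂) = -0.015159-0.074800i ; Δ = +0.000097+0.000005i
  [+5]  conj(Y_{6,5})(Ω₁) = -0.000063-0.000054i ; Y_{6,5}(Ω₂) = +0.363053+0.052184i ; Δ = -0.000020-0.000023i
  [+6]  conj(Y_{6,6})(Ω₁) = +0.000003-0.000001i ; Y_{6,6}(Ω₂) = +0.182197-0.345344i ; Δ = +0.000000-0.000001i
Σ over m = +0.234142+0.000000i; ×(4π/13) → +0.226332+0.000000i. Real part: 0.226332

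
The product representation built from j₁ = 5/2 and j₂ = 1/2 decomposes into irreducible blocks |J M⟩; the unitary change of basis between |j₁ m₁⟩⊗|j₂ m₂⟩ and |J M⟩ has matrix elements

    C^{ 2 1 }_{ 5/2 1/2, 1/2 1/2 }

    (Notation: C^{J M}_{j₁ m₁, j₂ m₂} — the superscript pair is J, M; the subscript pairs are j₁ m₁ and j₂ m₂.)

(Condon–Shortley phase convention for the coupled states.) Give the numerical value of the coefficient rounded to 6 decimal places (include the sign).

-0.577350  (= −√(1/3))

triangle: 1!·4!·0!/6! = 24/720
(j±m)!: 3!·2!·1!·0!·3!·1! = 72
prefactor² = (2J+1)·Δ·N² = 12
  k=1: −1/(1!·0!·1!·0!·3!·0!) = -1/6
Σ = -1/6  ⇒  CG² = 12·(-1/6)² = 1/3
CG = −√(1/3) = -0.577350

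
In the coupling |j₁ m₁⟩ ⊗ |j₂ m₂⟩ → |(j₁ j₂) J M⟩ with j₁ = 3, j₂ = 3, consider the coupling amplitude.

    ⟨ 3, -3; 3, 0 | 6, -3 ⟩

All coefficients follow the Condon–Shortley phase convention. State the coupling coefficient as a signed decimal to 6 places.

triangle: 0!*6!*6!/13! = 518400/6227020800
(j±m)!: 0!*6!*3!*3!*3!*9! = 56435097600
prefactor² = (2J+1)*Δ*N² = 671846400/11
  k=0: +1/(0!*0!*6!*3!*0!*3!) = 1/25920
Σ = 1/25920  ⇒  CG² = 671846400/11*(1/25920)² = 1/11
CG = +√(1/11) = +0.301511

+√(1/11) ≈ +0.301511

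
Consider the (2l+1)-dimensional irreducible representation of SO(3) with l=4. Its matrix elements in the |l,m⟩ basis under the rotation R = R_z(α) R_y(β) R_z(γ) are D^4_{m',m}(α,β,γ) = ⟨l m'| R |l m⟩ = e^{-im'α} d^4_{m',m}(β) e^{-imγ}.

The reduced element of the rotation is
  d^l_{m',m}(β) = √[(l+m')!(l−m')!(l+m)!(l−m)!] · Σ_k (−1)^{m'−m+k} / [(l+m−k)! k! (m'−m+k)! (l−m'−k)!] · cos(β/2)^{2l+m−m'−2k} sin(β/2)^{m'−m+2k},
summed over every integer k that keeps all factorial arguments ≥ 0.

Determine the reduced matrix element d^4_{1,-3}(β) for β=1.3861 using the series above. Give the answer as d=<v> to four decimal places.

d^4_{1,-3}(β=1.3861) via the finite sum:
c=cos(1.386100/2)=0.769301, s=sin(1.386100/2)=0.638887; N=√[120·6·1·5040]=1904.940944
Admissible k: 0..1 (factorial args all ≥0)
  k=0: (−1)^4·1904.9409/(144)·0.7693^4·0.6389^4 = +0.771968
  k=1: (−1)^5·1904.9409/(240)·0.7693^2·0.6389^6 = -0.319452
d^4_{1,-3}(1.3861) = +0.771968 -0.319452 = +0.452516

d=0.4525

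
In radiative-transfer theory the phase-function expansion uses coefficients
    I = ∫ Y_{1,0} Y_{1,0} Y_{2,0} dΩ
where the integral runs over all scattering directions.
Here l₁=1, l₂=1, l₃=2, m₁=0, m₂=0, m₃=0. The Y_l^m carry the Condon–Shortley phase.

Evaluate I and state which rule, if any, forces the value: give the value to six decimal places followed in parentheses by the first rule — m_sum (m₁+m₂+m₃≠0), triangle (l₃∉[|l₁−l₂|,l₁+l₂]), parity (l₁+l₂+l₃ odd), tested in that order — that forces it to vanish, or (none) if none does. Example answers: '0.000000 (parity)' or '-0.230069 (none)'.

0.252313 (none)

m-sum 0 ✓  L=4 even ✓  0≤2≤2 ✓
Π(2lᵢ+1) = 3×3×5 = 45
triangle coeff Δ(1,1,2) = 1/30
Σ_t [0,0]: t=0:+1/1 = 1/1
(3j)²=2/15 [(1 1 2; 0 0 0)], sign=+1
(m-triple is (0,0,0) — same symbol as above.)
⇒ 4πI² = 4/5
I = (+1)√(4/5/(4π)) = 0.25231325
No selection rule forces the value: the integral is nonzero (none).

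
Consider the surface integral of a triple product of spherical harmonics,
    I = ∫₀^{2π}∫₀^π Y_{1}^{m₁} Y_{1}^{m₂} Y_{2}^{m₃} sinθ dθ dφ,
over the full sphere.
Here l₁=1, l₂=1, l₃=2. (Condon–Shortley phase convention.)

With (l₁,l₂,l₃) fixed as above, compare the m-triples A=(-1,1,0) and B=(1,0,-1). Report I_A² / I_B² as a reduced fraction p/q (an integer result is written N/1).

Shared (l₁,l₂,l₃)=(1,1,2): N and (l;000)² cancel in I_A²/I_B².
A: Δ = 0!·2!·2!/5! = 1/30; Racah Σ t=0..0: t=0:+1/4 = 1/4; ⇒ 3j(1 1 2; -1 1 0)² = 1/30, sgn +1
B: Δ = 0!·2!·2!/5! = 1/30; Racah Σ t=0..0: t=0:+1/2 = 1/2; ⇒ 3j(1 1 2; 1 0 -1)² = 1/10, sgn -1
I_A²/I_B² = (1/30)/(1/10) = 1/3

1/3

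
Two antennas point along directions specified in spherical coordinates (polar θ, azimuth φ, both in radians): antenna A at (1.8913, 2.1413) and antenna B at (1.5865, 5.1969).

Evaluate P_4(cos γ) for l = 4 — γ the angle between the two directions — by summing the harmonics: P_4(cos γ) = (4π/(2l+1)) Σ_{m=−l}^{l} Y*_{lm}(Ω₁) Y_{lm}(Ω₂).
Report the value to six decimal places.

0.481071

Expand P_4 via completeness: Σ_{m} conj(Y_{4,m}) at Ω₁ times Y_{4,m} at Ω₂ —
  [-4]  conj(Y_{4,-4})(Ω₁) = (-0.234370, 0.272002) ; Y_{4,-4}(Ω₂) = (-0.158812, -0.412821) ; Δ = (0.149509, 0.053556)
  [-3]  conj(Y_{4,-3})(Ω₁) = (-0.333774, -0.047279) ; Y_{4,-3}(Ω₂) = (0.019513, 0.002299) ; Δ = (-0.006404, -0.001690)
  [-2]  conj(Y_{4,-2})(Ω₁) = (0.038323, 0.083607) ; Y_{4,-2}(Ω₂) = (0.189002, -0.275215) ; Δ = (0.030253, 0.005255)
  [-1]  conj(Y_{4,-1})(Ω₁) = (-0.176103, 0.274441) ; Y_{4,-1}(Ω₂) = (0.010373, 0.019708) ; Δ = (-0.007235, -0.000624)
  [+0]  conj(Y_{4,0})(Ω₁) = (0.038844, -0.000000) ; Y_{4,0}(Ω₂) = (0.316574, 0.000000) ; Δ = (0.012297, 0.000000)
  [+1]  conj(Y_{4,1})(Ω₁) = (0.176103, 0.274441) ; Y_{4,1}(Ω₂) = (-0.010373, 0.019708) ; Δ = (-0.007235, 0.000624)
  [+2]  conj(Y_{4,2})(Ω₁) = (0.038323, -0.083607) ; Y_{4,2}(Ω₂) = (0.189002, 0.275215) ; Δ = (0.030253, -0.005255)
  [+3]  conj(Y_{4,3})(Ω₁) = (0.333774, -0.047279) ; Y_{4,3}(Ω₂) = (-0.019513, 0.002299) ; Δ = (-0.006404, 0.001690)
  [+4]  conj(Y_{4,4})(Ω₁) = (-0.234370, -0.272002) ; Y_{4,4}(Ω₂) = (-0.158812, 0.412821) ; Δ = (0.149509, -0.053556)
Accumulated sum (0.344541, 0.000000); after 4π/(2l+1) scaling, (0.481071, 0.000000) ⇒ P_4 = 0.481071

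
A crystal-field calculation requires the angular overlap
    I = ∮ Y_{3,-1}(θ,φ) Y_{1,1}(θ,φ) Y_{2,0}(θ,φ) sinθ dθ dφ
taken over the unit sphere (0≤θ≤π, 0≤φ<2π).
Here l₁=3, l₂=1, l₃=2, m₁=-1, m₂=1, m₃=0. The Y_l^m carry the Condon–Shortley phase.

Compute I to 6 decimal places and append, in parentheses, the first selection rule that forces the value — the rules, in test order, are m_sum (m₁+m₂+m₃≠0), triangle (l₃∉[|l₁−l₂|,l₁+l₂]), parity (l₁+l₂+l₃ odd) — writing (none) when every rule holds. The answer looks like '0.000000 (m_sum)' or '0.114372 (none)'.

-0.202301 (none)

m-sum 0 ✓  L=6 even ✓  2≤2≤4 ✓
Π(2lᵢ+1) = 7×3×5 = 105
triangle coeff Δ(3,1,2) = 1/105
Σ_t [1,1]: t=1:−1/4 = -1/4
(3j)²=3/35 [(3 1 2; 0 0 0)], sign=-1
Σ_t [2,2]: t=2:+1/8 = 1/8
(3j)²=2/35 [(3 1 2; -1 1 0)], sign=+1
⇒ 4πI² = 18/35
I = (-1)√(18/35/(4π)) = -0.20230066
No selection rule forces the value: the integral is nonzero (none).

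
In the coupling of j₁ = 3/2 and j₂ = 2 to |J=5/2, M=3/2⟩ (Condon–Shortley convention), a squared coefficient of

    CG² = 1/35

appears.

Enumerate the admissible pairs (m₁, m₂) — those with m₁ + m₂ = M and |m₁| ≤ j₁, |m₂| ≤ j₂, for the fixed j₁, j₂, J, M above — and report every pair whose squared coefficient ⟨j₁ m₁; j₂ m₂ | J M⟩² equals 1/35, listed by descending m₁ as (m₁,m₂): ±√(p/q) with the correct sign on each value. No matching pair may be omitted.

Admissible pairs with m₁+m₂ = M = 3/2: (-1/2,2), (1/2,1), (3/2,0)
  (m₁,m₂)=(3/2,0): CG² = 18/35, CG = +√(18/35)
  (m₁,m₂)=(1/2,1): CG² = 1/35, CG = −√(1/35)   ← matches the target
  (m₁,m₂)=(-1/2,2): CG² = 16/35, CG = −√(16/35)
Pairs with CG² = 1/35: (1/2,1): −√(1/35)

(1/2,1): −√(1/35)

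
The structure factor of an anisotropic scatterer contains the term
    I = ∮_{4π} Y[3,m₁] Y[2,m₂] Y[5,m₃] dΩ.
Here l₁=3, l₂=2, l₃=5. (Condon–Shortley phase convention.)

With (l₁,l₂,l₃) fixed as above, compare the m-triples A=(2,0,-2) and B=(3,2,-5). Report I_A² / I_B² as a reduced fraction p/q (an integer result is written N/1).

3/10

Shared (l₁,l₂,l₃)=(3,2,5): N and (l;000)² cancel in I_A²/I_B².
A: Δ = 0!·6!·4!/11! = 1/2310; Racah Σ t=0..0: t=0:+1/480 = 1/480; ⇒ 3j(3 2 5; 2 0 -2)² = 3/110, sgn -1
B: Δ = 0!·6!·4!/11! = 1/2310; Racah Σ t=0..0: t=0:+1/17280 = 1/17280; ⇒ 3j(3 2 5; 3 2 -5)² = 1/11, sgn +1
I_A²/I_B² = (3/110)/(1/11) = 3/10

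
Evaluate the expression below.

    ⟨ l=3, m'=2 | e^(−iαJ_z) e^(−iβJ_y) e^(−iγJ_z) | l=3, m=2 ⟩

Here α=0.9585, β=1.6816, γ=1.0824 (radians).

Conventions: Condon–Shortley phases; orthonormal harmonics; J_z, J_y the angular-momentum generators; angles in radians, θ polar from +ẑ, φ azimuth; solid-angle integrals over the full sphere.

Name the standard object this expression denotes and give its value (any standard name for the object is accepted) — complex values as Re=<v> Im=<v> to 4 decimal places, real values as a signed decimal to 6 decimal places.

This is a Wigner D-matrix element — the rotation-matrix element ⟨l m'| R(α,β,γ) |l m⟩ in the angular-momentum basis.
First d^3_{2,2}(β=1.6816), then the phase factors e^{-i(2)α} and e^{-i(2)γ}:
With c≡cos(β/2)=0.666867 and s≡sin(β/2)=0.745177, N=[120·1·120·1]^{1/2}=120.000000
The bounds max(0,m−m')=0 and min(l+m,l−m')=1 give 2 terms
  k=0: (−1)^0·120.0000/(120)·0.6669^6·0.7452^0 = +0.087950
  k=1: (−1)^1·120.0000/(24)·0.6669^4·0.7452^2 = -0.549092
d^3_{2,2}(1.6816) = +0.087950 -0.549092 = -0.461142
D = (-0.339329-0.940668i)·(-0.461142)·(-0.559683-0.828707i) = +0.271899-0.372456i

Wigner D-matrix element, Re=0.2719 Im=-0.3725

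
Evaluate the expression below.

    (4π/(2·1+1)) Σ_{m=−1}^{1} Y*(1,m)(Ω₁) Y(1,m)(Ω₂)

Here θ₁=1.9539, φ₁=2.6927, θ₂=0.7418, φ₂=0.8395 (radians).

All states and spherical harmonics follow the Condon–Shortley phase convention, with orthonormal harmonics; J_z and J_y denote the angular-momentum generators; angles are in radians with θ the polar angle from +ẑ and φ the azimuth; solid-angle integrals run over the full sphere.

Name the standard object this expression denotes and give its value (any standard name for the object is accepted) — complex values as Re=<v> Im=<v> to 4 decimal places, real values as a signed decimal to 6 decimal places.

This sum is the spherical-harmonic addition theorem: it equals the Legendre polynomial P_l(cos γ) of the angle γ between the two directions.
Expand P_1 via completeness: Σ_{m} conj(Y_{1,m}) at Ω₁ times Y_{1,m} at Ω₂ —
  term(m=-1) = -0.02084 + 0.07184j   from Y*(Ω₁)=-0.28870 + 0.13906j, Y(Ω₂)=0.15589 - 0.17374j
  term(m=+0) = -0.06579 + 0.00000j   from Y*(Ω₁)=-0.18264 + 0.00000j, Y(Ω₂)=0.36022 + 0.00000j
  term(m=+1) = -0.02084 - 0.07184j   from Y*(Ω₁)=0.28870 + 0.13906j, Y(Ω₂)=-0.15589 - 0.17374j
Accumulated sum -0.10748 + 0.00000j; after 4π/(2l+1) scaling, -0.45021 + 0.00000j ⇒ P_1 = -0.450209

Legendre polynomial (addition theorem), -0.450209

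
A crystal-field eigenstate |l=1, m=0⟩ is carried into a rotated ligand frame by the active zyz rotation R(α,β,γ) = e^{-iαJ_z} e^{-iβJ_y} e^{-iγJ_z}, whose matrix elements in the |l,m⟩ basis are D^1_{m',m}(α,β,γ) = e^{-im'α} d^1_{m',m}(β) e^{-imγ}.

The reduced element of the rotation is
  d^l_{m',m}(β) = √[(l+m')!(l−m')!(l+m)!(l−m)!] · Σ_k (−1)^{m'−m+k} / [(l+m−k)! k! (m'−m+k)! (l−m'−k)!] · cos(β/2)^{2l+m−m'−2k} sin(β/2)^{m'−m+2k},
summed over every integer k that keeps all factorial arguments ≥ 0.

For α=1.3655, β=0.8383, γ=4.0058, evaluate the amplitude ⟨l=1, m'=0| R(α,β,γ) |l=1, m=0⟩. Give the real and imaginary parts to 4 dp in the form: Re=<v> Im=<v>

First d^1_{0,0}(β=0.8383), then the phase factors e^{-i(0)α} and e^{-i(0)γ}:
Half-angle: c=0.913435, s=0.406984. N=√(1·1·1·1)=1.000000
The bounds max(0,m−m')=0 and min(l+m,l−m')=1 give 2 terms
  k=0: (−1)^0·1.0000/(1)·0.9134^2·0.4070^0 = +0.834364
  k=1: (−1)^1·1.0000/(1)·0.9134^0·0.4070^2 = -0.165636
d^1_{0,0}(0.8383) = +0.834364 -0.165636 = +0.668728
D = (+1.000000+0.000000i)·(+0.668728)·(+1.000000+0.000000i) = +0.668728+0.000000i

Re=0.6687 Im=0.0000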